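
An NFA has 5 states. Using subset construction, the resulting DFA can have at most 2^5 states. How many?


NFA has 5 states
Subset construction: each DFA state = subset of NFA states
Maximum subsets = 2^5
2^5 = 32

32


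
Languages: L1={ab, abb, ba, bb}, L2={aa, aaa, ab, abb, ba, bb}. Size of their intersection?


L1 = {ab, abb, ba, bb}
L2 = {aa, aaa, ab, abb, ba, bb}
Checking each string in L1 against L2:
  'ab': in L2? Yes
  'abb': in L2? Yes
  'ba': in L2? Yes
  'bb': in L2? Yes
Intersection = {ab, abb, ba, bb}
|L1 ∩ L2| = 4

4


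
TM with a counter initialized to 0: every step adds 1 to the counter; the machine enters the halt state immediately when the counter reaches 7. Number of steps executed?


Counter starts at 0. Counting sequence:
  Step 1: counter = 1
  Step 2: counter = 2
  Step 3: counter = 3
  Step 4: counter = 4
  Step 5: counter = 5
  Step 6: counter = 6
  Step 7: counter = 7
Counter reached 7 -> halt
Total steps = 7

7


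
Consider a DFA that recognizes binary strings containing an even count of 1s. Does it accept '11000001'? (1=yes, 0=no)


DFA has 2 states: q_even (start, accept=yes) and q_odd
Processing string '11000001' character by character:
  Position 0: read '1', 1-count=1 -> q_odd
  Position 1: read '1', 1-count=2 -> q_even
  Position 2: read '0', 1-count=2 -> q_even (no change)
  Position 3: read '0', 1-count=2 -> q_even (no change)
  Position 4: read '0', 1-count=2 -> q_even (no change)
  Position 5: read '0', 1-count=2 -> q_even (no change)
  Position 6: read '0', 1-count=2 -> q_even (no change)
  Position 7: read '1', 1-count=3 -> q_odd
Final state: q_odd, total 1s = 3 (odd); the DFA requires an even count -> reject

0


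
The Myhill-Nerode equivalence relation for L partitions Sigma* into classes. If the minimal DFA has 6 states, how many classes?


Myhill-Nerode theorem:
Number of equivalence classes = number of states in minimal DFA
Minimal DFA states = 6
Therefore equivalence classes = 6

6


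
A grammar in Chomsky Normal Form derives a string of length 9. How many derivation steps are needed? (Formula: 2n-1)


Chomsky Normal Form derivation:
String length n = 9
Each step either:
  - Splits a nonterminal into two (n-1 such steps)
  - Converts a nonterminal to terminal (n such steps)
Total = (n-1) + n = 2n - 1
= 2(9) - 1
= 18 - 1
= 17

17


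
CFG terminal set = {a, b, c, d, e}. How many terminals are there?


Terminal symbols: a, b, c, d, e
Counting each: a (#1), b (#2), c (#3), d (#4), e (#5)
Total = 5

5


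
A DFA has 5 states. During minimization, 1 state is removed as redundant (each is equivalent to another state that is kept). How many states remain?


Original DFA: 5 states
Redundant states removed: 1
Minimized states = original - removed
= 5 - 1
= 4

4


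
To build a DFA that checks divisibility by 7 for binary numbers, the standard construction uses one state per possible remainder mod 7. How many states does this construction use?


Divisibility by 7 is tracked via the remainder mod 7: 0, 1, ..., 6
The construction assigns one state to each remainder
Number of remainders = 7

7


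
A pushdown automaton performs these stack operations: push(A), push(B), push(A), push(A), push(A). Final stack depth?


Tracing stack operations:
  push(A) -> stack = [A], depth=1
  push(B) -> stack = [A,B], depth=2
  push(A) -> stack = [A,B,A], depth=3
  push(A) -> stack = [A,B,A,A], depth=4
  push(A) -> stack = [A,B,A,A,A], depth=5
Final depth = 5

5


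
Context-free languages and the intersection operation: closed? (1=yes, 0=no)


CFL closure properties:
  Closed under: union, concatenation, Kleene star
  NOT closed under: intersection, complement
Operation 'intersection' is in not-closed list -> No (not closed)

0


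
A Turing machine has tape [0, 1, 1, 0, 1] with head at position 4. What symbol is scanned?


Tape: [0, 1, 1, 0, 1]
Positions: 0 1 2 3 4
Values:    0 1 1 0 1
Head at position 4
tape[4] = 1

1


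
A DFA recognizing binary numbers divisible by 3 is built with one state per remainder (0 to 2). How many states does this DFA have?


Divisibility by 3 is tracked via the remainder mod 3: 0, 1, ..., 2
The construction assigns one state to each remainder
Number of remainders = 3

3


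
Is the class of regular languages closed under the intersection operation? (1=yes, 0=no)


Regular languages are closed under:
- Union (DFA product construction)
- Intersection (DFA product construction)
- Complement (swap accept/reject states)
- Concatenation (NFA construction)
- Kleene star (NFA construction)
intersection is in this list
Therefore: closed

1


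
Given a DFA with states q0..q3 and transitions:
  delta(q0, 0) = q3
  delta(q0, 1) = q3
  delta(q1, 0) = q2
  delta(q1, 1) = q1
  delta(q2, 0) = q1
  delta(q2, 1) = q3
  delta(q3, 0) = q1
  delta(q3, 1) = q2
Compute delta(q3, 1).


Looking up transition function:
delta(q3, 1) in the table
Row: q3, Column: 1
Result: q2

q2


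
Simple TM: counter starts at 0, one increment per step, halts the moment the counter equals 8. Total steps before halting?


Counter starts at 0. Counting sequence:
  Step 1: counter = 1
  Step 2: counter = 2
  Step 3: counter = 3
  Step 4: counter = 4
  Step 5: counter = 5
  Step 6: counter = 6
  Step 7: counter = 7
  Step 8: counter = 8
Counter reached 8 -> halt
Total steps = 8

8


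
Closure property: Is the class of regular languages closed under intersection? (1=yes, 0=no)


Regular languages are closed under all standard operations:
- Union: Yes (product construction)
- Intersection: Yes (product construction)
- Complement: Yes (swap accept/reject)
- Concatenation: Yes (NFA construction)
Operation: intersection -> Closed

1


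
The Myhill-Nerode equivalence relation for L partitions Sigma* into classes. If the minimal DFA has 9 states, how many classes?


Myhill-Nerode theorem:
Number of equivalence classes = number of states in minimal DFA
Minimal DFA states = 9
Therefore equivalence classes = 9

9


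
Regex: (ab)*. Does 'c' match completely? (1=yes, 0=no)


Pattern: (ab)*
String: 'c'
Pattern requires: zero or more repetitions of 'ab'
Length 1 is odd -> cannot be (ab)* -> no match
Result: 0

0


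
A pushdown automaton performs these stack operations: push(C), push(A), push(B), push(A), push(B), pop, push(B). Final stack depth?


Tracing stack operations:
  push(C) -> stack = [C], depth=1
  push(A) -> stack = [C,A], depth=2
  push(B) -> stack = [C,A,B], depth=3
  push(A) -> stack = [C,A,B,A], depth=4
  push(B) -> stack = [C,A,B,A,B], depth=5
  pop -> removed B, stack = [C,A,B,A], depth=4
  push(B) -> stack = [C,A,B,A,B], depth=5
Final depth = 5

5


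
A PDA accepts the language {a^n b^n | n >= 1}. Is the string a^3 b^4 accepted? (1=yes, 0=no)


Language requires equal numbers of a's and b's
PDA pushes for each 'a', pops for each 'b'
Number of a's = 3
Number of b's = 4
3 != 4 -> Reject

0


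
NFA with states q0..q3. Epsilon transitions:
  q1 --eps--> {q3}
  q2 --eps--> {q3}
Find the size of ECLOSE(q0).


Starting from q0
Initialize closure = {q0}
q0 has no outgoing epsilon transitions -> nothing to add
Final closure: {q0}
Size = 1

1


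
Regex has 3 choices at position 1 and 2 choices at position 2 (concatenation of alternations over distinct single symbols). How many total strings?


First group: 3 alternatives
Second group: 2 alternatives
Concatenation: each choice from group 1 pairs with each from group 2
Total = 3 x 2 = 6

6


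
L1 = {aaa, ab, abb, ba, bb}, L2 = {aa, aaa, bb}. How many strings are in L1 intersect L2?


L1 = {aaa, ab, abb, ba, bb}
L2 = {aa, aaa, bb}
Checking each string in L1 against L2:
  'aaa': in L2? Yes
  'ab': in L2? No
  'abb': in L2? No
  'ba': in L2? No
  'bb': in L2? Yes
Intersection = {aaa, bb}
|L1 ∩ L2| = 2

2


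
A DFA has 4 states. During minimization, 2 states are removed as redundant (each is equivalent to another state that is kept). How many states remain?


Original DFA: 4 states
Redundant states removed: 2
Minimized states = original - removed
= 4 - 2
= 2

2


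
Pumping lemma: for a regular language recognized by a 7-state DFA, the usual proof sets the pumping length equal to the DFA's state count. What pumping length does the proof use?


Pumping lemma for regular languages (standard proof):
Take p = |Q|, the number of DFA states.
Any string of length >= |Q| passes through |Q|+1 states while reading its first |Q| symbols,
so by pigeonhole some state repeats, giving the loop that can be pumped.
Here |Q| = 7
Therefore the proof uses p = 7

7


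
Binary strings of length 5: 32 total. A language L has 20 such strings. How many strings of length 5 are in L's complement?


Alphabet: {0,1}
String length: 5
Total strings of length 5 = 2^5 = 32
Strings in L = 20
Complement = total - |L|
= 32 - 20
= 12

12


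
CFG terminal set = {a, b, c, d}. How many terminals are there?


Terminal symbols: a, b, c, d
Counting each: a (#1), b (#2), c (#3), d (#4)
Total = 4

4


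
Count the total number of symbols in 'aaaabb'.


String: 'aaaabb'
Counting characters:
  'a' appears 4 time(s)
  'b' appears 2 time(s)
Total length = 4 + 2 = 6

6


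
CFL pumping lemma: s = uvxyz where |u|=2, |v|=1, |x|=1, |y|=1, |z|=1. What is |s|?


|s| = |u| + |v| + |x| + |y| + |z|
= 2 + 1 + 1 + 1 + 1
= 3 + 1 + 2
= 4 + 2
= 6

6


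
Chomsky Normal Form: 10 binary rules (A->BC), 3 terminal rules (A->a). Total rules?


CNF allows two rule forms:
  A -> BC (binary): 10 rules
  A -> a (terminal): 3 rules
Total = 10 + 3 = 13

13


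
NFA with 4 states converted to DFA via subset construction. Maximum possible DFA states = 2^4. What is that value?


NFA has 4 states
Subset construction: each DFA state = subset of NFA states
Maximum subsets = 2^4
2^4 = 16

16


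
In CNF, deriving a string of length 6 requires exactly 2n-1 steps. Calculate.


Chomsky Normal Form derivation:
String length n = 6
Each step either:
  - Splits a nonterminal into two (n-1 such steps)
  - Converts a nonterminal to terminal (n such steps)
Total = (n-1) + n = 2n - 1
= 2(6) - 1
= 12 - 1
= 11

11


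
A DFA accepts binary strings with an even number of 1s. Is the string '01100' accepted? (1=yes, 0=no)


DFA has 2 states: q_even (start, accept=yes) and q_odd
Processing string '01100' character by character:
  Position 0: read '0', 1-count=0 -> q_even (no change)
  Position 1: read '1', 1-count=1 -> q_odd
  Position 2: read '1', 1-count=2 -> q_even
  Position 3: read '0', 1-count=2 -> q_even (no change)
  Position 4: read '0', 1-count=2 -> q_even (no change)
Final state: q_even, total 1s = 2 (even); the DFA requires an even count -> accept

1


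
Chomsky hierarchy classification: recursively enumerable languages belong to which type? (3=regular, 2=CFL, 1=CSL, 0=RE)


Chomsky hierarchy levels:
  Type 3: Regular (DFA/NFA/regex)
  Type 2: Context-free (PDA)
  Type 1: Context-sensitive
  Type 0: Recursively enumerable (TM)
'recursively enumerable' corresponds to Type 0

0


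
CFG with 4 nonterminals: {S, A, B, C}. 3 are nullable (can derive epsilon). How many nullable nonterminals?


Nonterminals: {S, A, B, C}
A nonterminal is nullable if it can derive epsilon
Counting nullable nonterminals: 3
Total nullable = 3

3


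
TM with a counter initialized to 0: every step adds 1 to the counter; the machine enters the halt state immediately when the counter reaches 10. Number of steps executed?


Counter starts at 0. Counting sequence:
  Step 1: counter = 1
  Step 2: counter = 2
  Step 3: counter = 3
  Step 4: counter = 4
  Step 5: counter = 5
  Step 6: counter = 6
  ...
  Step 10: counter = 10
Counter reached 10 -> halt
Total steps = 10

10


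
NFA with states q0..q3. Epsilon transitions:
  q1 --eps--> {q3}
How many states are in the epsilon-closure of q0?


Starting from q0
Initialize closure = {q0}
q0 has no outgoing epsilon transitions -> nothing to add
Final closure: {q0}
Size = 1

1


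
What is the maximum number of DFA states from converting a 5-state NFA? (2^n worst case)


NFA has 5 states
Subset construction: each DFA state = subset of NFA states
Maximum subsets = 2^5
2^5 = 32

32


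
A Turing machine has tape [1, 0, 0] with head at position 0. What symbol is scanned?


Tape: [1, 0, 0]
Positions: 0 1 2
Values:    1 0 0
Head at position 0
tape[0] = 1

1


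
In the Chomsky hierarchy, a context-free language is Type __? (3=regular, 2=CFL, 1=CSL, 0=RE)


Chomsky hierarchy levels:
  Type 3: Regular (DFA/NFA/regex)
  Type 2: Context-free (PDA)
  Type 1: Context-sensitive
  Type 0: Recursively enumerable (TM)
'context-free' corresponds to Type 2

2


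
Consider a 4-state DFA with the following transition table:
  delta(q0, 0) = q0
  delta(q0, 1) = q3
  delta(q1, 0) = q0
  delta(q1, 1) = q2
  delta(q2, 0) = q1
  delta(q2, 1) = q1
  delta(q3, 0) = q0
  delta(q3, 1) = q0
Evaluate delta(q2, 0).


Looking up transition function:
delta(q2, 0) in the table
Row: q2, Column: 0
Result: q1

q1


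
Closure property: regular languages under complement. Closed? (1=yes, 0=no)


Regular languages are closed under:
- Union (DFA product construction)
- Intersection (DFA product construction)
- Complement (swap accept/reject states)
- Concatenation (NFA construction)
- Kleene star (NFA construction)
complement is in this list
Therefore: closed

1


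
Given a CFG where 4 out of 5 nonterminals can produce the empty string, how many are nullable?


Nonterminals: {S, A, B, C, D}
A nonterminal is nullable if it can derive epsilon
Counting nullable nonterminals: 4
Total nullable = 4

4


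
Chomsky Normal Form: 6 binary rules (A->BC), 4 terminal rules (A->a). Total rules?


CNF allows two rule forms:
  A -> BC (binary): 6 rules
  A -> a (terminal): 4 rules
Total = 6 + 4 = 10

10


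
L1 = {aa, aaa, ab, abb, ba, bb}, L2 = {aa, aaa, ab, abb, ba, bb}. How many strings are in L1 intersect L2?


L1 = {aa, aaa, ab, abb, ba, bb}
L2 = {aa, aaa, ab, abb, ba, bb}
Checking each string in L1 against L2:
  'aa': in L2? Yes
  'aaa': in L2? Yes
  'ab': in L2? Yes
  'abb': in L2? Yes
  'ba': in L2? Yes
  'bb': in L2? Yes
Intersection = {aa, aaa, ab, abb, ba, bb}
|L1 ∩ L2| = 6

6


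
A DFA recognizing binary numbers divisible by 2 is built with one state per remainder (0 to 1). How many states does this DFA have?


Divisibility by 2 is tracked via the remainder mod 2: 0, 1, ..., 1
The construction assigns one state to each remainder
Number of remainders = 2

2


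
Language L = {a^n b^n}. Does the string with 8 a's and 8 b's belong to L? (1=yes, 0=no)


Language requires equal numbers of a's and b's
PDA pushes for each 'a', pops for each 'b'
Number of a's = 8
Number of b's = 8
8 == 8 -> Accept

1


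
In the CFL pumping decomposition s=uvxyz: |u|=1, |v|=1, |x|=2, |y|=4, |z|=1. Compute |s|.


|s| = |u| + |v| + |x| + |y| + |z|
= 1 + 1 + 2 + 4 + 1
= 2 + 2 + 5
= 4 + 5
= 9

9


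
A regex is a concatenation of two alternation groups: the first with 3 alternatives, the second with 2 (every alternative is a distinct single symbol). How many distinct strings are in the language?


First group: 3 alternatives
Second group: 2 alternatives
Concatenation: each choice from group 1 pairs with each from group 2
Total = 3 x 2 = 6

6


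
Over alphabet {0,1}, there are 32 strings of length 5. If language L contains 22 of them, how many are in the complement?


Alphabet: {0,1}
String length: 5
Total strings of length 5 = 2^5 = 32
Strings in L = 22
Complement = total - |L|
= 32 - 22
= 10

10


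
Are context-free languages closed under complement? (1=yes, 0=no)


CFL closure properties:
  Closed under: union, concatenation, Kleene star
  NOT closed under: intersection, complement
Operation 'complement' is in not-closed list -> No (not closed)

0


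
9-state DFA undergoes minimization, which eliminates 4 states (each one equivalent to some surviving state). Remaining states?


Original DFA: 9 states
Redundant states removed: 4
Minimized states = original - removed
= 9 - 4
= 5

5


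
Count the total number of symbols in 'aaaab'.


String: 'aaaab'
Counting characters:
  'a' appears 4 time(s)
  'b' appears 1 time(s)
Total length = 4 + 1 = 5

5


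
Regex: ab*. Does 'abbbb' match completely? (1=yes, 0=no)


Pattern: ab*
String: 'abbbb'
Pattern requires: exactly one 'a' followed by zero or more 'b's
First char is 'a' -> OK
Rest 'bbbb': all b's? Yes
Result: 1

1


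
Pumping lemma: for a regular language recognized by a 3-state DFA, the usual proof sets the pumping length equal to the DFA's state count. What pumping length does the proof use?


Pumping lemma for regular languages (standard proof):
Take p = |Q|, the number of DFA states.
Any string of length >= |Q| passes through |Q|+1 states while reading its first |Q| symbols,
so by pigeonhole some state repeats, giving the loop that can be pumped.
Here |Q| = 3
Therefore the proof uses p = 3

3


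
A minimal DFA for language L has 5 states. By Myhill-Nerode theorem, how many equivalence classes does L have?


Myhill-Nerode theorem:
Number of equivalence classes = number of states in minimal DFA
Minimal DFA states = 5
Therefore equivalence classes = 5

5


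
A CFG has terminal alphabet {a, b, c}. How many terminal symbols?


Terminal symbols: a, b, c
Counting each: a (#1), b (#2), c (#3)
Total = 3

3


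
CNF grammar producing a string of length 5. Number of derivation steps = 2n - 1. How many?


Chomsky Normal Form derivation:
String length n = 5
Each step either:
  - Splits a nonterminal into two (n-1 such steps)
  - Converts a nonterminal to terminal (n such steps)
Total = (n-1) + n = 2n - 1
= 2(5) - 1
= 10 - 1
= 9

9


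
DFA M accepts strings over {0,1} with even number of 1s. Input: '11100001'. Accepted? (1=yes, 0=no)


DFA has 2 states: q_even (start, accept=yes) and q_odd
Processing string '11100001' character by character:
  Position 0: read '1', 1-count=1 -> q_odd
  Position 1: read '1', 1-count=2 -> q_even
  Position 2: read '1', 1-count=3 -> q_odd
  Position 3: read '0', 1-count=3 -> q_odd (no change)
  Position 4: read '0', 1-count=3 -> q_odd (no change)
  Position 5: read '0', 1-count=3 -> q_odd (no change)
  Position 6: read '0', 1-count=3 -> q_odd (no change)
  Position 7: read '1', 1-count=4 -> q_even
Final state: q_even, total 1s = 4 (even); the DFA requires an even count -> accept

1


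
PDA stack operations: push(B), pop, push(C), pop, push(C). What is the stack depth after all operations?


Tracing stack operations:
  push(B) -> stack = [B], depth=1
  pop -> removed B, stack = [], depth=0
  push(C) -> stack = [C], depth=1
  pop -> removed C, stack = [], depth=0
  push(C) -> stack = [C], depth=1
Final depth = 1

1


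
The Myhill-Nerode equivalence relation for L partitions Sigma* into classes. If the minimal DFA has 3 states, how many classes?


Myhill-Nerode theorem:
Number of equivalence classes = number of states in minimal DFA
Minimal DFA states = 3
Therefore equivalence classes = 3

3


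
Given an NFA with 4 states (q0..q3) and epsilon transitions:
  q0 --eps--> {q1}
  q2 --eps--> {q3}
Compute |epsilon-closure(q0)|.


Starting from q0
Initialize closure = {q0}
Follow epsilon from q0 -> add q1
Final closure: {q0, q1}
Size = 2

2


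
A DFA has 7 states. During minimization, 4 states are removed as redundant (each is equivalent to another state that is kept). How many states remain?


Original DFA: 7 states
Redundant states removed: 4
Minimized states = original - removed
= 7 - 4
= 3

3


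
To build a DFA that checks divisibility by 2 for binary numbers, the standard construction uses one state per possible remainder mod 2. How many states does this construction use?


Divisibility by 2 is tracked via the remainder mod 2: 0, 1, ..., 1
The construction assigns one state to each remainder
Number of remainders = 2

2


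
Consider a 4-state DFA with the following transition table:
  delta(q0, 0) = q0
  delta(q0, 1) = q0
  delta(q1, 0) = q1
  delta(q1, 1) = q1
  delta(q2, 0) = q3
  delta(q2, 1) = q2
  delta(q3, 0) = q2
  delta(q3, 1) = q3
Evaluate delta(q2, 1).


Looking up transition function:
delta(q2, 1) in the table
Row: q2, Column: 1
Result: q2

q2


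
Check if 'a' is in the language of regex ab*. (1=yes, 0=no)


Pattern: ab*
String: 'a'
Pattern requires: exactly one 'a' followed by zero or more 'b's
First char is 'a' -> OK
Rest '': all b's? Yes
Result: 1

1


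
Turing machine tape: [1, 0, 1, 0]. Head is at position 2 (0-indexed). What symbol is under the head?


Tape: [1, 0, 1, 0]
Positions: 0 1 2 3
Values:    1 0 1 0
Head at position 2
tape[2] = 1

1


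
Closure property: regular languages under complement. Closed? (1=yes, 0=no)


Regular languages are closed under:
- Union (DFA product construction)
- Intersection (DFA product construction)
- Complement (swap accept/reject states)
- Concatenation (NFA construction)
- Kleene star (NFA construction)
complement is in this list
Therefore: closed

1


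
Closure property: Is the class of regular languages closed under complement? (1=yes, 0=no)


Regular languages are closed under all standard operations:
- Union: Yes (product construction)
- Intersection: Yes (product construction)
- Complement: Yes (swap accept/reject)
- Concatenation: Yes (NFA construction)
Operation: complement -> Closed

1


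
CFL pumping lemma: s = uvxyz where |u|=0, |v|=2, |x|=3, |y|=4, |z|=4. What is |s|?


|s| = |u| + |v| + |x| + |y| + |z|
= 0 + 2 + 3 + 4 + 4
= 2 + 3 + 8
= 5 + 8
= 13

13


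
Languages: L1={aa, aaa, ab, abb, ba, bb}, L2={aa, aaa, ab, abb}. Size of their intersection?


L1 = {aa, aaa, ab, abb, ba, bb}
L2 = {aa, aaa, ab, abb}
Checking each string in L1 against L2:
  'aa': in L2? Yes
  'aaa': in L2? Yes
  'ab': in L2? Yes
  'abb': in L2? Yes
  'ba': in L2? No
  'bb': in L2? No
Intersection = {aa, aaa, ab, abb}
|L1 ∩ L2| = 4

4


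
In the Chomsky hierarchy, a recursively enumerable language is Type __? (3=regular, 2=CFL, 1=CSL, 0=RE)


Chomsky hierarchy levels:
  Type 3: Regular (DFA/NFA/regex)
  Type 2: Context-free (PDA)
  Type 1: Context-sensitive
  Type 0: Recursively enumerable (TM)
'recursively enumerable' corresponds to Type 0

0


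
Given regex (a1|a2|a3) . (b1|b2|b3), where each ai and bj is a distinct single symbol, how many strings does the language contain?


First group: 3 alternatives
Second group: 3 alternatives
Concatenation: each choice from group 1 pairs with each from group 2
Total = 3 x 3 = 9

9


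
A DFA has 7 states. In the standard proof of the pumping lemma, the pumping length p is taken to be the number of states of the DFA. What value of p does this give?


Pumping lemma for regular languages (standard proof):
Take p = |Q|, the number of DFA states.
Any string of length >= |Q| passes through |Q|+1 states while reading its first |Q| symbols,
so by pigeonhole some state repeats, giving the loop that can be pumped.
Here |Q| = 7
Therefore the proof uses p = 7

7


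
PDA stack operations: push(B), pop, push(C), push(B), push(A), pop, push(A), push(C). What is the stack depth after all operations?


Tracing stack operations:
  push(B) -> stack = [B], depth=1
  pop -> removed B, stack = [], depth=0
  push(C) -> stack = [C], depth=1
  push(B) -> stack = [C,B], depth=2
  push(A) -> stack = [C,B,A], depth=3
  pop -> removed A, stack = [C,B], depth=2
  push(A) -> stack = [C,B,A], depth=3
  push(C) -> stack = [C,B,A,C], depth=4
Final depth = 4

4


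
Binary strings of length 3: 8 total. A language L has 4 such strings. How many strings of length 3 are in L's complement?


Alphabet: {0,1}
String length: 3
Total strings of length 3 = 2^3 = 8
Strings in L = 4
Complement = total - |L|
= 8 - 4
= 4

4


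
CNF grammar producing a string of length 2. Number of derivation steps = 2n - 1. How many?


Chomsky Normal Form derivation:
String length n = 2
Each step either:
  - Splits a nonterminal into two (n-1 such steps)
  - Converts a nonterminal to terminal (n such steps)
Total = (n-1) + n = 2n - 1
= 2(2) - 1
= 4 - 1
= 3

3


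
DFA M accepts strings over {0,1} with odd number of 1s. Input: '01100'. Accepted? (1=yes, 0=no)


DFA has 2 states: q_even (start, accept=no) and q_odd
Processing string '01100' character by character:
  Position 0: read '0', 1-count=0 -> q_even (no change)
  Position 1: read '1', 1-count=1 -> q_odd
  Position 2: read '1', 1-count=2 -> q_even
  Position 3: read '0', 1-count=2 -> q_even (no change)
  Position 4: read '0', 1-count=2 -> q_even (no change)
Final state: q_even, total 1s = 2 (even); the DFA requires an odd count -> reject

0


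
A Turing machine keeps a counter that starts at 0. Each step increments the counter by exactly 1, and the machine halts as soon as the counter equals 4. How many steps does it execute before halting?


Counter starts at 0. Counting sequence:
  Step 1: counter = 1
  Step 2: counter = 2
  Step 3: counter = 3
  Step 4: counter = 4
Counter reached 4 -> halt
Total steps = 4

4


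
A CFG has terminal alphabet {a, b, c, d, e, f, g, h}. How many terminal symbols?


Terminal symbols: a, b, c, d, e, f, g, h
Counting each: a (#1), b (#2), c (#3), d (#4), e (#5), f (#6), g (#7), h (#8)
Total = 8

8


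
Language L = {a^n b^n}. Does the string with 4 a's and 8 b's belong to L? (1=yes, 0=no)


Language requires equal numbers of a's and b's
PDA pushes for each 'a', pops for each 'b'
Number of a's = 4
Number of b's = 8
4 != 8 -> Reject

0


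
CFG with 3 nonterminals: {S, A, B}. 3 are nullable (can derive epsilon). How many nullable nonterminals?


Nonterminals: {S, A, B}
A nonterminal is nullable if it can derive epsilon
Counting nullable nonterminals: 3
Total nullable = 3

3


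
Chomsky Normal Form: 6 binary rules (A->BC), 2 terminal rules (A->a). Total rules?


CNF allows two rule forms:
  A -> BC (binary): 6 rules
  A -> a (terminal): 2 rules
Total = 6 + 2 = 8

8


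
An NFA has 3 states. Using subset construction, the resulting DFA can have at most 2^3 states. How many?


NFA has 3 states
Subset construction: each DFA state = subset of NFA states
Maximum subsets = 2^3
2^3 = 8

8


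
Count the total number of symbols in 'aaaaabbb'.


String: 'aaaaabbb'
Counting characters:
  'a' appears 5 time(s)
  'b' appears 3 time(s)
Total length = 5 + 3 = 8

8


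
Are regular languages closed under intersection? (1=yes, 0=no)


Regular languages are closed under:
- Union (DFA product construction)
- Intersection (DFA product construction)
- Complement (swap accept/reject states)
- Concatenation (NFA construction)
- Kleene star (NFA construction)
intersection is in this list
Therefore: closed

1


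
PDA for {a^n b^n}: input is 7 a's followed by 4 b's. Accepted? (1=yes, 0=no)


Language requires equal numbers of a's and b's
PDA pushes for each 'a', pops for each 'b'
Number of a's = 7
Number of b's = 4
7 != 4 -> Reject

0


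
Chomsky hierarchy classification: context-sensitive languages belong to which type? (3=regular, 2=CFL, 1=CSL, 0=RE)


Chomsky hierarchy levels:
  Type 3: Regular (DFA/NFA/regex)
  Type 2: Context-free (PDA)
  Type 1: Context-sensitive
  Type 0: Recursively enumerable (TM)
'context-sensitive' corresponds to Type 1

1


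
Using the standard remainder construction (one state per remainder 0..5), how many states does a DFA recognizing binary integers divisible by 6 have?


Divisibility by 6 is tracked via the remainder mod 6: 0, 1, ..., 5
The construction assigns one state to each remainder
Number of remainders = 6

6


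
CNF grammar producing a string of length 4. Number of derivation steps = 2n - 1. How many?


Chomsky Normal Form derivation:
String length n = 4
Each step either:
  - Splits a nonterminal into two (n-1 such steps)
  - Converts a nonterminal to terminal (n such steps)
Total = (n-1) + n = 2n - 1
= 2(4) - 1
= 8 - 1
= 7

7


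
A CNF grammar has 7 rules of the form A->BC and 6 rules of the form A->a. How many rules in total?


CNF allows two rule forms:
  A -> BC (binary): 7 rules
  A -> a (terminal): 6 rules
Total = 7 + 6 = 13

13


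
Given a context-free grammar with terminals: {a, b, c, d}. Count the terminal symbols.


Terminal symbols: a, b, c, d
Counting each: a (#1), b (#2), c (#3), d (#4)
Total = 4

4


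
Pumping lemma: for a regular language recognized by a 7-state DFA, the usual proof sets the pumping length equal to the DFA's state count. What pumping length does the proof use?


Pumping lemma for regular languages (standard proof):
Take p = |Q|, the number of DFA states.
Any string of length >= |Q| passes through |Q|+1 states while reading its first |Q| symbols,
so by pigeonhole some state repeats, giving the loop that can be pumped.
Here |Q| = 7
Therefore the proof uses p = 7

7


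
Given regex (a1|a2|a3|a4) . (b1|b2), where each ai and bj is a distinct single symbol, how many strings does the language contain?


First group: 4 alternatives
Second group: 2 alternatives
Concatenation: each choice from group 1 pairs with each from group 2
Total = 4 x 2 = 8

8


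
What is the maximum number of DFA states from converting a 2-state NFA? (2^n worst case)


NFA has 2 states
Subset construction: each DFA state = subset of NFA states
Maximum subsets = 2^2
2^2 = 4

4


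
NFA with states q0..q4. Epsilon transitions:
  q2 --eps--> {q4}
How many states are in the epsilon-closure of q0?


Starting from q0
Initialize closure = {q0}
q0 has no outgoing epsilon transitions -> nothing to add
Final closure: {q0}
Size = 1

1


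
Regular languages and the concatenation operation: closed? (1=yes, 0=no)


Regular languages are closed under all standard operations:
- Union: Yes (product construction)
- Intersection: Yes (product construction)
- Complement: Yes (swap accept/reject)
- Concatenation: Yes (NFA construction)
Operation: concatenation -> Closed

1


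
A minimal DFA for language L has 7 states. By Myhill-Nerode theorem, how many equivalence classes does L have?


Myhill-Nerode theorem:
Number of equivalence classes = number of states in minimal DFA
Minimal DFA states = 7
Therefore equivalence classes = 7

7


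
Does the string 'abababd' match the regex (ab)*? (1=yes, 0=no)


Pattern: (ab)*
String: 'abababd'
Pattern requires: zero or more repetitions of 'ab'
Length 7 is odd -> cannot be (ab)* -> no match
Result: 0

0


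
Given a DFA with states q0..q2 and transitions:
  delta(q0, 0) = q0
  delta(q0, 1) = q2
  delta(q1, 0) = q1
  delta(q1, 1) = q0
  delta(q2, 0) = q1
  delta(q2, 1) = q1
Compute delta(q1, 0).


Looking up transition function:
delta(q1, 0) in the table
Row: q1, Column: 0
Result: q1

q1


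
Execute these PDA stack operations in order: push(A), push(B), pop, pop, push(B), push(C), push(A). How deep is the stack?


Tracing stack operations:
  push(A) -> stack = [A], depth=1
  push(B) -> stack = [A,B], depth=2
  pop -> removed B, stack = [A], depth=1
  pop -> removed A, stack = [], depth=0
  push(B) -> stack = [B], depth=1
  push(C) -> stack = [B,C], depth=2
  push(A) -> stack = [B,C,A], depth=3
Final depth = 3

3


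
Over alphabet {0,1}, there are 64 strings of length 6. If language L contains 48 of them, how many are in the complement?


Alphabet: {0,1}
String length: 6
Total strings of length 6 = 2^6 = 64
Strings in L = 48
Complement = total - |L|
= 64 - 48
= 16

16


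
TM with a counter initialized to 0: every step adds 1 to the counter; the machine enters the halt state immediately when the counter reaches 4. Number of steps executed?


Counter starts at 0. Counting sequence:
  Step 1: counter = 1
  Step 2: counter = 2
  Step 3: counter = 3
  Step 4: counter = 4
Counter reached 4 -> halt
Total steps = 4

4


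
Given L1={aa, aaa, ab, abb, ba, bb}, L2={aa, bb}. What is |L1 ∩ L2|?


L1 = {aa, aaa, ab, abb, ba, bb}
L2 = {aa, bb}
Checking each string in L1 against L2:
  'aa': in L2? Yes
  'aaa': in L2? No
  'ab': in L2? No
  'abb': in L2? No
  'ba': in L2? No
  'bb': in L2? Yes
Intersection = {aa, bb}
|L1 ∩ L2| = 2

2


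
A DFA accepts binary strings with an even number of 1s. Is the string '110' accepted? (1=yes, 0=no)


DFA has 2 states: q_even (start, accept=yes) and q_odd
Processing string '110' character by character:
  Position 0: read '1', 1-count=1 -> q_odd
  Position 1: read '1', 1-count=2 -> q_even
  Position 2: read '0', 1-count=2 -> q_even (no change)
Final state: q_even, total 1s = 2 (even); the DFA requires an even count -> accept

1


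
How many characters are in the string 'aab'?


String: 'aab'
Counting characters:
  'a' appears 2 time(s)
  'b' appears 1 time(s)
Total length = 2 + 1 = 3

3


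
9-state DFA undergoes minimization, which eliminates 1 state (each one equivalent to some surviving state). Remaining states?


Original DFA: 9 states
Redundant states removed: 1
Minimized states = original - removed
= 9 - 1
= 8

8


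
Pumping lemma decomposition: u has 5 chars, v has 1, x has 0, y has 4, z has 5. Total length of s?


|s| = |u| + |v| + |x| + |y| + |z|
= 5 + 1 + 0 + 4 + 5
= 6 + 0 + 9
= 6 + 9
= 15

15


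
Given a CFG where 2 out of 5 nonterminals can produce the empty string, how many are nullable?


Nonterminals: {S, A, B, C, D}
A nonterminal is nullable if it can derive epsilon
Counting nullable nonterminals: 2
Total nullable = 2

2


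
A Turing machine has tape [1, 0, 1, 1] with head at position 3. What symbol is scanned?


Tape: [1, 0, 1, 1]
Positions: 0 1 2 3
Values:    1 0 1 1
Head at position 3
tape[3] = 1

1


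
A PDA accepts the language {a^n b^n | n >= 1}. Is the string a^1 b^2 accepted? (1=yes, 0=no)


Language requires equal numbers of a's and b's
PDA pushes for each 'a', pops for each 'b'
Number of a's = 1
Number of b's = 2
1 != 2 -> Reject

0


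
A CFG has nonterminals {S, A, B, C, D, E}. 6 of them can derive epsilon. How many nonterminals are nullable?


Nonterminals: {S, A, B, C, D, E}
A nonterminal is nullable if it can derive epsilon
Counting nullable nonterminals: 6
Total nullable = 6

6


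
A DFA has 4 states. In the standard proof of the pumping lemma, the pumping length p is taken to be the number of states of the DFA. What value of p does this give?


Pumping lemma for regular languages (standard proof):
Take p = |Q|, the number of DFA states.
Any string of length >= |Q| passes through |Q|+1 states while reading its first |Q| symbols,
so by pigeonhole some state repeats, giving the loop that can be pumped.
Here |Q| = 4
Therefore the proof uses p = 4

4


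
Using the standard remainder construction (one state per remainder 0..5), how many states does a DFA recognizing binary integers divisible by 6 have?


Divisibility by 6 is tracked via the remainder mod 6: 0, 1, ..., 5
The construction assigns one state to each remainder
Number of remainders = 6

6


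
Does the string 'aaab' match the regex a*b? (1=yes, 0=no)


Pattern: a*b
String: 'aaab'
Pattern requires: zero or more 'a's followed by exactly one 'b'
Found 3 leading 'a's
Remaining: 'b'
Remaining is exactly 'b' -> match
Result: 1

1


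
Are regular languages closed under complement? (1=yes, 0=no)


Regular languages are closed under:
- Union (DFA product construction)
- Intersection (DFA product construction)
- Complement (swap accept/reject states)
- Concatenation (NFA construction)
- Kleene star (NFA construction)
complement is in this list
Therefore: closed

1


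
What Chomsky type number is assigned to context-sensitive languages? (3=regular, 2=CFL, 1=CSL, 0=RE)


Chomsky hierarchy levels:
  Type 3: Regular (DFA/NFA/regex)
  Type 2: Context-free (PDA)
  Type 1: Context-sensitive
  Type 0: Recursively enumerable (TM)
'context-sensitive' corresponds to Type 1

1


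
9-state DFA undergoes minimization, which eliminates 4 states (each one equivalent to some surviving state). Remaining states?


Original DFA: 9 states
Redundant states removed: 4
Minimized states = original - removed
= 9 - 4
= 5

5


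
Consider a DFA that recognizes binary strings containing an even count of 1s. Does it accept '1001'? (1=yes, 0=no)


DFA has 2 states: q_even (start, accept=yes) and q_odd
Processing string '1001' character by character:
  Position 0: read '1', 1-count=1 -> q_odd
  Position 1: read '0', 1-count=1 -> q_odd (no change)
  Position 2: read '0', 1-count=1 -> q_odd (no change)
  Position 3: read '1', 1-count=2 -> q_even
Final state: q_even, total 1s = 2 (even); the DFA requires an even count -> accept

1


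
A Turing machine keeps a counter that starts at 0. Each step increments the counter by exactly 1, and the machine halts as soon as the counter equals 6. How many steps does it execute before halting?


Counter starts at 0. Counting sequence:
  Step 1: counter = 1
  Step 2: counter = 2
  Step 3: counter = 3
  Step 4: counter = 4
  Step 5: counter = 5
  Step 6: counter = 6
Counter reached 6 -> halt
Total steps = 6

6


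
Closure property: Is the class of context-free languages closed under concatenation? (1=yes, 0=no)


CFL closure properties:
  Closed under: union, concatenation, Kleene star
  NOT closed under: intersection, complement
Operation 'concatenation' is in closed list -> Yes (closed)

1


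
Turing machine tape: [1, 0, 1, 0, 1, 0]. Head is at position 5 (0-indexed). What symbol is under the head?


Tape: [1, 0, 1, 0, 1, 0]
Positions: 0 1 2 3 4 5
Values:    1 0 1 0 1 0
Head at position 5
tape[5] = 0

0


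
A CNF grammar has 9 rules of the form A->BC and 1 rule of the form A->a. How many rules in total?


CNF allows two rule forms:
  A -> BC (binary): 9 rules
  A -> a (terminal): 1 rule
Total = 9 + 1 = 10

10


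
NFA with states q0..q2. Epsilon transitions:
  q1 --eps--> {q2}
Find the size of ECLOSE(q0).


Starting from q0
Initialize closure = {q0}
q0 has no outgoing epsilon transitions -> nothing to add
Final closure: {q0}
Size = 1

1


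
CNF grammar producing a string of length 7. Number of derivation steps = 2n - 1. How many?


Chomsky Normal Form derivation:
String length n = 7
Each step either:
  - Splits a nonterminal into two (n-1 such steps)
  - Converts a nonterminal to terminal (n such steps)
Total = (n-1) + n = 2n - 1
= 2(7) - 1
= 14 - 1
= 13

13


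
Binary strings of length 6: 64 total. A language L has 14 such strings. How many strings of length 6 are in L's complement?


Alphabet: {0,1}
String length: 6
Total strings of length 6 = 2^6 = 64
Strings in L = 14
Complement = total - |L|
= 64 - 14
= 50

50


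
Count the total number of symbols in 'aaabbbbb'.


String: 'aaabbbbb'
Counting characters:
  'a' appears 3 time(s)
  'b' appears 5 time(s)
Total length = 3 + 5 = 8

8


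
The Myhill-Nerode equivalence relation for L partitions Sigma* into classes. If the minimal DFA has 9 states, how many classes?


Myhill-Nerode theorem:
Number of equivalence classes = number of states in minimal DFA
Minimal DFA states = 9
Therefore equivalence classes = 9

9


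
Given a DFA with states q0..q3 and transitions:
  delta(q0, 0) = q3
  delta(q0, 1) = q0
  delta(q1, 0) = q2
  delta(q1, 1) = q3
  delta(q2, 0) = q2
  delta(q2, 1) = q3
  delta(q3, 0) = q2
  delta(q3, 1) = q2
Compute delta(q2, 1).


Looking up transition function:
delta(q2, 1) in the table
Row: q2, Column: 1
Result: q3

q3


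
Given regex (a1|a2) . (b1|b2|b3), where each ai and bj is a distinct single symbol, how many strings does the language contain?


First group: 2 alternatives
Second group: 3 alternatives
Concatenation: each choice from group 1 pairs with each from group 2
Total = 2 x 3 = 6

6


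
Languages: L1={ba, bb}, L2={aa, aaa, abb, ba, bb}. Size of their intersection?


L1 = {ba, bb}
L2 = {aa, aaa, abb, ba, bb}
Checking each string in L1 against L2:
  'ba': in L2? Yes
  'bb': in L2? Yes
Intersection = {ba, bb}
|L1 ∩ L2| = 2

2


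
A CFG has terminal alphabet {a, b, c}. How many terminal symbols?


Terminal symbols: a, b, c
Counting each: a (#1), b (#2), c (#3)
Total = 3

3
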